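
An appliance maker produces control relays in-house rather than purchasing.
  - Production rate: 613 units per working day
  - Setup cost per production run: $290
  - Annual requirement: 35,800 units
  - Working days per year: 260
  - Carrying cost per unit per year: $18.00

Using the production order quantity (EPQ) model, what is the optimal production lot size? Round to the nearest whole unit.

Daily demand d = 35,800/260 = 137.692; p = 613; 1 − d/p = 0.77538
EPQ = √(2DS / (H(1 − d/p)))
    = √(2 × 35,800 × 290 / (18 × 0.77538)) ≈ 1,219.73

1,220 units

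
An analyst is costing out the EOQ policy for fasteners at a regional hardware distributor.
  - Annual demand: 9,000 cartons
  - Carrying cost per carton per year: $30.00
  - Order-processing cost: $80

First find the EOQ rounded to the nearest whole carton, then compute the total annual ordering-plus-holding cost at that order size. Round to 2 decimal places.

Q* = √(2·D·S / H) = √(2·9,000·80 / 30) = √48,000.0 ≈ 219.09 → Q = 219 cartons
Ordering: D/Q × S = 9,000/219 × $80 = $3,287.67
Holding:  Q/2 × H = 219/2 × $30 = $3,285.00
Total = $3,287.67 + $3,285.00 = $6,572.67

$6,572.67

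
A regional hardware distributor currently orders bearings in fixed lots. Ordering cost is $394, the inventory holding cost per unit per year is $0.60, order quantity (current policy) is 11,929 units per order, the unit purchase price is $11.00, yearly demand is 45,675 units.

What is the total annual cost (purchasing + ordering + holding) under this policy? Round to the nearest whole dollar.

Ordering: D/Q × S = 45,675/11,929 × $394 = $1,508.59
Holding:  Q/2 × H = 11,929/2 × $0.6 = $3,578.70
Purchase cost = D·C = 45,675 × 11 = $502,425.00
Total = $1,508.59 + $3,578.70 + $502,425.00 = $507,512.29

$507,512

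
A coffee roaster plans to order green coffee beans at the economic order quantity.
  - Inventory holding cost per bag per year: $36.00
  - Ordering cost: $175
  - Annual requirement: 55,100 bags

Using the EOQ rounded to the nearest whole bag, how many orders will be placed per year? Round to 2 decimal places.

EOQ = √(2DS/H) = √(2 × 55,100 × 175 / 36)
    = √(535,694.44) ≈ 731.91 → Q = 732
N = D/Q = 55,100/732 ≈ 75.273 orders/yr

75.27 orders per year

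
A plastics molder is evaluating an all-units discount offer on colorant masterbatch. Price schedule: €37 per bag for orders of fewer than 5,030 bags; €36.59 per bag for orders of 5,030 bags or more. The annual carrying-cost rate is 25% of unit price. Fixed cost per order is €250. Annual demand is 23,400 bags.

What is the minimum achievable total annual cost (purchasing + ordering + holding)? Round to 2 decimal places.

€876,203.12

H₁ = 25%×€37 = €9.2500;  H₂ = 25%×€36.59 = €9.1475
EOQ₁ = √(2×23,400×250/9.2500) = 1,124.66  (< 5,030, feasible at tier 1)
EOQ₂ = √(2×23,400×250/9.1475) = 1,130.95  (< 5,030 → use Q = 5,030 at tier-2 price)
TC(tier 1 (EOQ₁), Q≈1,124.7) = €876,203.12
TC(tier 2, Q≈5,030.0) = €880,374.98
Minimum at tier 1 (EOQ₁): €876,203.12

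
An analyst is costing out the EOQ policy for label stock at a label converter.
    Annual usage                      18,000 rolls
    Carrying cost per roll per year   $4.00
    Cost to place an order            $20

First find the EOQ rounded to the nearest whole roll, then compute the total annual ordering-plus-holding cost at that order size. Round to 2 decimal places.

$1,697.06

EOQ = √(2DS/H) = √(2 × 18,000 × 20 / 4)
    = √(180,000.00) ≈ 424.26 → Q = 424 rolls
Ordering: D/Q × S = 18,000/424 × $20 = $849.06
Holding:  Q/2 × H = 424/2 × $4 = $848.00
Total = $849.06 + $848.00 = $1,697.06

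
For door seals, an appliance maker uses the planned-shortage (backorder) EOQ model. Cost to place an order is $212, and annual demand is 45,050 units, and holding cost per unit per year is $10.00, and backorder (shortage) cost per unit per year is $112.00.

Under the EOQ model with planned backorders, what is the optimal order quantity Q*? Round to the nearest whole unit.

1,442 units

Basic EOQ = √(2·45,050·212/10) = 1,382.071
Backorder adjustment √((H+b)/b) = √((10+112)/112) = 1.0437
Q* = 1,382.071 × 1.0437 ≈ 1,442.45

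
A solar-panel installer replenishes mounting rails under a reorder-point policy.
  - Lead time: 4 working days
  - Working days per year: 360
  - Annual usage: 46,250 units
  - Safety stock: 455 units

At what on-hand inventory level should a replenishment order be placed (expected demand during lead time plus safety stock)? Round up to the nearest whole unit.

969 units

Daily demand d = 46,250 / 360 = 128.472 units/day
Demand during lead time = 128.472 × 4 = 513.89
Reorder point = 513.89 + 455 = 968.89 → round up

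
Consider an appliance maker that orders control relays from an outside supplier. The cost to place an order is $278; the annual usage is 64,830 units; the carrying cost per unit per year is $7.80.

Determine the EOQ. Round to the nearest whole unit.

2,150 units

2DS/H = 2·64,830·278/7.8 = 4,621,215.38
EOQ = √4,621,215.38 ≈ 2,149.70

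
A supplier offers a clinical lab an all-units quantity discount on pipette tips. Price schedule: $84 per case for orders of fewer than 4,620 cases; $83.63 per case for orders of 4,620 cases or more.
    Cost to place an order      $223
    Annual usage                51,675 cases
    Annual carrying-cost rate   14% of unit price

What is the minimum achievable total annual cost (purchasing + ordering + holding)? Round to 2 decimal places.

$4,351,120.46

H₁ = 14%×$84 = $11.7600;  H₂ = 14%×$83.63 = $11.7082
EOQ₁ = √(2×51,675×223/11.7600) = 1,399.92  (< 4,620, feasible at tier 1)
EOQ₂ = √(2×51,675×223/11.7082) = 1,403.02  (< 4,620 → use Q = 4,620 at tier-2 price)
TC(tier 1 (EOQ₁), Q≈1,399.9) = $4,357,163.09
TC(tier 2, Q≈4,620.0) = $4,351,120.46
Minimum at tier 2: $4,351,120.46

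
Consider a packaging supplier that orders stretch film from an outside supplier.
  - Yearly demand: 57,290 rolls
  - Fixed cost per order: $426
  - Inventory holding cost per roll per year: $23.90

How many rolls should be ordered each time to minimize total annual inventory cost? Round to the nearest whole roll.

Optimal lot size Q* = (2 × 57,290 × $426 / $23.9)^½ ≈ 1,429.09

1,429 rolls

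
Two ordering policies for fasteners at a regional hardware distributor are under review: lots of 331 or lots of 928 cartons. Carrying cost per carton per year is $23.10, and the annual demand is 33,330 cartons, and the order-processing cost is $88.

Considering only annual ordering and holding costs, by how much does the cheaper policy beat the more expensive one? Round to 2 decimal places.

$1,194.81

TC(Q) = (D/Q)S + (Q/2)H
TC(331) = (33,330/331)×88 + (331/2)×23.1 = $12,684.20
TC(928) = (33,330/928)×88 + (928/2)×23.1 = $13,879.00
Cheaper: Q = 331.  Difference = $1,194.81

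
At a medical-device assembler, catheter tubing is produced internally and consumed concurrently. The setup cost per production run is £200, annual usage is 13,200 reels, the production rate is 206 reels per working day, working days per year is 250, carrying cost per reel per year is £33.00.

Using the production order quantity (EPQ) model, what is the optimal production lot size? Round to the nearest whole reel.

464 reels

d = 13,200/250 = 52.8000 reels/day;  effective holding cost H(1 − d/p) = 33·(1 − 52.8000/206) = 24.54175
Q* = √(2DS / H_eff) = √(2·13,200·200 / 24.54175) ≈ 463.84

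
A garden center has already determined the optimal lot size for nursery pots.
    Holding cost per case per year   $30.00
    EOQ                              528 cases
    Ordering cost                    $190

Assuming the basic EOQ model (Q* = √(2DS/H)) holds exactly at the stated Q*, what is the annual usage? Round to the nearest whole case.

22,009 cases per year

From Q* = √(2DS/H) ⇒ Q*² = 2DS/H.
D = Q²H / (2S) = 528² × 30 / (2 × 190) = 22,009.26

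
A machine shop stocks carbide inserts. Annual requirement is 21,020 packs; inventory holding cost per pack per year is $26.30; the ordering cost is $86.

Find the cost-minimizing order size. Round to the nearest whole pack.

2DS/H = 2·21,020·86/26.3 = 137,469.20
EOQ = √137,469.20 ≈ 370.77

371 packs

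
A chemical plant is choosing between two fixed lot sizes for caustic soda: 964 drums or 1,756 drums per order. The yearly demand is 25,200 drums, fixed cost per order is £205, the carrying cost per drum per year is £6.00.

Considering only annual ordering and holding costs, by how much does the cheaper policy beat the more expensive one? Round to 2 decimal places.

£41.01

Annual cost at Q: ordering D·S/Q plus holding Q·H/2.
TC(964) = (25,200/964)×205 + (964/2)×6 = £8,250.92
TC(1,756) = (25,200/1,756)×205 + (1,756/2)×6 = £8,209.91
|ΔTC| = |£8,250.92 − £8,209.91| = £41.01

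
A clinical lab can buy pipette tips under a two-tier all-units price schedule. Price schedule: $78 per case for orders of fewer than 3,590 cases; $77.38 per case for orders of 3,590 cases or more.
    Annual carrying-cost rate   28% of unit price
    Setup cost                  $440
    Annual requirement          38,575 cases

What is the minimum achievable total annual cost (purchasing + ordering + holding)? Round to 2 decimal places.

$3,028,552.54

H₁ = 28%×$78 = $21.8400;  H₂ = 28%×$77.38 = $21.6664
EOQ₁ = √(2×38,575×440/21.8400) = 1,246.72  (< 3,590, feasible at tier 1)
EOQ₂ = √(2×38,575×440/21.6664) = 1,251.70  (< 3,590 → use Q = 3,590 at tier-2 price)
TC(tier 1 (EOQ₁), Q≈1,246.7) = $3,036,078.31
TC(tier 2, Q≈3,590.0) = $3,028,552.54
Minimum at tier 2: $3,028,552.54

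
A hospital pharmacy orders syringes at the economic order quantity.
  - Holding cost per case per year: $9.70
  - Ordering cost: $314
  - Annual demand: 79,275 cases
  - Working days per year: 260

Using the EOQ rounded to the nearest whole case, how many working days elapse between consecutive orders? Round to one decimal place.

EOQ = √(2DS/H) = √(2 × 79,275 × 314 / 9.7)
    = √(5,132,443.30) ≈ 2,265.49 → Q = 2,265 cases
Cycle time = (working days × Q)/D = (260 × 2,265) / 79,275 = 7.429 days

7.4 days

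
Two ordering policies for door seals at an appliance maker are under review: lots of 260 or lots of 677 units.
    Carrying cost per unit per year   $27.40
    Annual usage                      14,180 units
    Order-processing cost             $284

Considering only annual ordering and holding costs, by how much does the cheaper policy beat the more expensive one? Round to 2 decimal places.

$3,827.54

For each Q, cost = (D/Q)·S + (Q/2)·H.
TC(260) = (14,180/260)×284 + (260/2)×27.4 = $19,050.92
TC(677) = (14,180/677)×284 + (677/2)×27.4 = $15,223.38
Lots of 677 are cheaper by $3,827.54.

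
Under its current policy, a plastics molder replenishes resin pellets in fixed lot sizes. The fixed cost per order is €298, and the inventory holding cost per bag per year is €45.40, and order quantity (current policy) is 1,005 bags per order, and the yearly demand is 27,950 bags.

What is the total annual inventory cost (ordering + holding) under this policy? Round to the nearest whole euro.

Orders/yr = 27,950/1,005 = 27.811; ordering cost = 27.811 × €298 = €8,287.66
Average inventory = 1,005/2 = 502.5; holding cost = 502.5 × €45.4 = €22,813.50
Total = €8,287.66 + €22,813.50 = €31,101.16

€31,101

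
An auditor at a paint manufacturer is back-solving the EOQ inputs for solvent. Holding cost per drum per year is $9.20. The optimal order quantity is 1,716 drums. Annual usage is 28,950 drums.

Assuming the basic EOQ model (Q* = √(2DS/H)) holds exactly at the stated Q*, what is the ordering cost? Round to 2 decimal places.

Since Q* = (2DS/H)^½, squaring gives Q*²·H = 2DS.
S = Q²H / (2D) = 1,716² × 9.2 / (2 × 28,950) = 467.8901

$467.89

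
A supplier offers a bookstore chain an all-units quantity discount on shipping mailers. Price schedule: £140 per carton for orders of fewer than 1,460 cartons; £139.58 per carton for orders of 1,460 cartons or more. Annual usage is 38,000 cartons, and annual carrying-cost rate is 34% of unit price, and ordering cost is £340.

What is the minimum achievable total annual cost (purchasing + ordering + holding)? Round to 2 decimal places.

H₁ = 34%×£140 = £47.6000;  H₂ = 34%×£139.58 = £47.4572
EOQ₁ = √(2×38,000×340/47.6000) = 736.79  (< 1,460, feasible at tier 1)
EOQ₂ = √(2×38,000×340/47.4572) = 737.90  (< 1,460 → use Q = 1,460 at tier-2 price)
TC(tier 1 (EOQ₁), Q≈736.8) = £5,355,071.13
TC(tier 2, Q≈1,460.0) = £5,347,533.07
Minimum at tier 2: £5,347,533.07

£5,347,533.07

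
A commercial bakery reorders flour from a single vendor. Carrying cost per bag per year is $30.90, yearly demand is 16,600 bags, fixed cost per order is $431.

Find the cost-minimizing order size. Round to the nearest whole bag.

681 bags

2DS/H = 2·16,600·431/30.9 = 463,080.91
EOQ = √463,080.91 ≈ 680.50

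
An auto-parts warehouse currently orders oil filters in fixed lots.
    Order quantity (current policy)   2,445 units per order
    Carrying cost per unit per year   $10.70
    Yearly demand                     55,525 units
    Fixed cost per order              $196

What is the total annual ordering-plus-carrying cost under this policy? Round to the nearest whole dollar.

$17,532

Ordering: D/Q × S = 55,525/2,445 × $196 = $4,451.08
Holding:  Q/2 × H = 2,445/2 × $10.7 = $13,080.75
Total = $4,451.08 + $13,080.75 = $17,531.83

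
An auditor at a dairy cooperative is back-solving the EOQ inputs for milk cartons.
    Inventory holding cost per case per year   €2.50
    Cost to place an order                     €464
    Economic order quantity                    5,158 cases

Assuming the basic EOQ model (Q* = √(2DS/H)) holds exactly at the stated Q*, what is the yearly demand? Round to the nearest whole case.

71,673 cases per year

Since Q* = (2DS/H)^½, squaring gives Q*²·H = 2DS.
D = Q²H / (2S) = 5,158² × 2.5 / (2 × 464) = 71,672.86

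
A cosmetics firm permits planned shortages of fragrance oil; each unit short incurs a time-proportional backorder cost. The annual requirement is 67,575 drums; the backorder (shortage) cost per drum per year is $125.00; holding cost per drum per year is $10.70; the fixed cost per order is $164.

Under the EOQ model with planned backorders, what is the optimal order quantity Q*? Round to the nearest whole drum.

Basic EOQ = √(2·67,575·164/10.7) = 1,439.256
Backorder adjustment √((H+b)/b) = √((10.7+125)/125) = 1.0419
Q* = 1,439.256 × 1.0419 ≈ 1,499.59

1,500 drums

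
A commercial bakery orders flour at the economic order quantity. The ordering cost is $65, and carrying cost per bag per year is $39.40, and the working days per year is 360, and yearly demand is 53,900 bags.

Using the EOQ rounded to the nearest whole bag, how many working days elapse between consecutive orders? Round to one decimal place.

Optimal lot size Q* = (2 × 53,900 × $65 / $39.4)^½ ≈ 421.71 → Q = 422 bags
Cycle time = (working days × Q)/D = (360 × 422) / 53,900 = 2.819 days

2.8 days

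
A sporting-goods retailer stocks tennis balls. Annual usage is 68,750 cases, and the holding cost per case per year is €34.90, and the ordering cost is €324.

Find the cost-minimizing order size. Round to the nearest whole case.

EOQ = √(2DS/H) = √(2 × 68,750 × 324 / 34.9)
    = √(1,276,504.30) ≈ 1,129.82

1,130 cases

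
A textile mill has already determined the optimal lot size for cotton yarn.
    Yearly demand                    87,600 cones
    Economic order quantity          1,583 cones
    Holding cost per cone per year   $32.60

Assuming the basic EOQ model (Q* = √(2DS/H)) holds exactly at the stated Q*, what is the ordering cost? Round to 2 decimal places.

From Q* = √(2DS/H) ⇒ Q*² = 2DS/H.
S = Q²H / (2D) = 1,583² × 32.6 / (2 × 87,600) = 466.2784

$466.28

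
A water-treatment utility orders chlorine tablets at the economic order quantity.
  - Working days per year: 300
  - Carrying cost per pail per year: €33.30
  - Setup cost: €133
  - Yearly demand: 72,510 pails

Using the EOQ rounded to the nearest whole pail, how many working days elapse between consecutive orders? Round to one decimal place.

3.1 days

2DS/H = 2·72,510·133/33.3 = 579,209.01
EOQ = √579,209.01 ≈ 761.06 → Q = 761 pails
T = Q/D × 300 days = 761/72,510 × 300 = 3.149 days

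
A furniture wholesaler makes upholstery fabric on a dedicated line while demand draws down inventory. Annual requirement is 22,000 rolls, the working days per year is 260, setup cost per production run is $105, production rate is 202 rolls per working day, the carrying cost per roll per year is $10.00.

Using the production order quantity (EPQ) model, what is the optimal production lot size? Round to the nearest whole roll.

892 rolls

Daily demand d = 22,000/260 = 84.615; p = 202; 1 − d/p = 0.58111
EPQ = √(2DS / (H(1 − d/p)))
    = √(2 × 22,000 × 105 / (10 × 0.58111)) ≈ 891.64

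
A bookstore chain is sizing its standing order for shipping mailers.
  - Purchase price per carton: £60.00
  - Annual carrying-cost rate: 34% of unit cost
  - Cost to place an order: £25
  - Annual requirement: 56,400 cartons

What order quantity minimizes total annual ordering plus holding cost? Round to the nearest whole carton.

H = i·C = 0.34 × £60 = £20.4000 per carton-year
2DS/H = 2·56,400·25/20.4 = 138,235.29
EOQ = √138,235.29 ≈ 371.80

372 cartons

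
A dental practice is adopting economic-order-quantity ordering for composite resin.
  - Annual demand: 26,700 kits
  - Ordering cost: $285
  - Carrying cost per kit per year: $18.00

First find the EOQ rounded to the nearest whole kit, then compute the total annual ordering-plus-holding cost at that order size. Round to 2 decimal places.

2DS/H = 2·26,700·285/18 = 845,500.00
EOQ = √845,500.00 ≈ 919.51 → Q = 920 kits
Ordering: D/Q × S = 26,700/920 × $285 = $8,271.20
Holding:  Q/2 × H = 920/2 × $18 = $8,280.00
Total = $8,271.20 + $8,280.00 = $16,551.20

$16,551.20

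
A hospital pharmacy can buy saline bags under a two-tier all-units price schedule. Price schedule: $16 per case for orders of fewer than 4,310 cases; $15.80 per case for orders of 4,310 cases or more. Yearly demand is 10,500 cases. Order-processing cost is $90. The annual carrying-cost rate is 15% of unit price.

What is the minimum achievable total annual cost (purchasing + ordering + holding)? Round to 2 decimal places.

H₁ = 15%×$16 = $2.4000;  H₂ = 15%×$15.80 = $2.3700
EOQ₁ = √(2×10,500×90/2.4000) = 887.41  (< 4,310, feasible at tier 1)
EOQ₂ = √(2×10,500×90/2.3700) = 893.01  (< 4,310 → use Q = 4,310 at tier-2 price)
TC(tier 1 (EOQ₁), Q≈887.4) = $170,129.79
TC(tier 2, Q≈4,310.0) = $171,226.61
Minimum at tier 1 (EOQ₁): $170,129.79

$170,129.79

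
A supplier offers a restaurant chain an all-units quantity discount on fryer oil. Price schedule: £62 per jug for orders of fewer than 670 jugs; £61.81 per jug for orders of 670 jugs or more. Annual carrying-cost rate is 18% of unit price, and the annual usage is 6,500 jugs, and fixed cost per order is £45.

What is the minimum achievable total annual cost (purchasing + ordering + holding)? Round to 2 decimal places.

H₁ = 18%×£62 = £11.1600;  H₂ = 18%×£61.81 = £11.1258
EOQ₁ = √(2×6,500×45/11.1600) = 228.95  (< 670, feasible at tier 1)
EOQ₂ = √(2×6,500×45/11.1258) = 229.30  (< 670 → use Q = 670 at tier-2 price)
TC(tier 1 (EOQ₁), Q≈229.0) = £405,555.11
TC(tier 2, Q≈670.0) = £405,928.71
Minimum at tier 1 (EOQ₁): £405,555.11

£405,555.11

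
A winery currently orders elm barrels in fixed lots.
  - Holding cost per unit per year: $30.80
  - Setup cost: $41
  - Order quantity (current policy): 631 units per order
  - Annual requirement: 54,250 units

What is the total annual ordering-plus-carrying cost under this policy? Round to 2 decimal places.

Annual ordering cost = (D/Q)·S = (54,250/631) × 41 = $3,524.96
Annual holding cost  = (Q/2)·H = (631/2) × 30.8 = $9,717.40
Total = $3,524.96 + $9,717.40 = $13,242.36

$13,242.36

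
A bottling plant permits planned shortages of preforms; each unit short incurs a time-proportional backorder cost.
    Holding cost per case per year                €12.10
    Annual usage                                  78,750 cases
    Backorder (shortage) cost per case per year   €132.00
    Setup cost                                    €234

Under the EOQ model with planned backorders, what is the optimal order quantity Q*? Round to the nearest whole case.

1,823 cases

Q* = √(2DS/H) · √((H + b)/b)
   = √(2 × 78,750 × 234 / 12.1) · √((12.1 + 132) / 132)
   = 1,745.241 × 1.0448 ≈ 1,823.48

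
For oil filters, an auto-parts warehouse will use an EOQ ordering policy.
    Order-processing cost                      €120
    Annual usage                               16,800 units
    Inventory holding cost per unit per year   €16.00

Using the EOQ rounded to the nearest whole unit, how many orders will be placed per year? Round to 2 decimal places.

2DS/H = 2·16,800·120/16 = 252,000.00
EOQ = √252,000.00 ≈ 502.00 → Q = 502
Orders per year = D/Q = 16,800 / 502 = 33.466

33.47 orders per year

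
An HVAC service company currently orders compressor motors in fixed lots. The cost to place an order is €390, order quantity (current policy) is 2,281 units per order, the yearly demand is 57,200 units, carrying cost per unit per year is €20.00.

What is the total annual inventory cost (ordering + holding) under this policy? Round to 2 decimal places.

Annual ordering cost = (D/Q)·S = (57,200/2,281) × 390 = €9,779.92
Annual holding cost  = (Q/2)·H = (2,281/2) × 20 = €22,810.00
Total = €9,779.92 + €22,810.00 = €32,589.92

€32,589.92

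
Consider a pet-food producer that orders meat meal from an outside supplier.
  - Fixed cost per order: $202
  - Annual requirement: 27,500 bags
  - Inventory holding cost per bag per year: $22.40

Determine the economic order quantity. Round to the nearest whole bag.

704 bags

Optimal lot size Q* = (2 × 27,500 × $202 / $22.4)^½ ≈ 704.26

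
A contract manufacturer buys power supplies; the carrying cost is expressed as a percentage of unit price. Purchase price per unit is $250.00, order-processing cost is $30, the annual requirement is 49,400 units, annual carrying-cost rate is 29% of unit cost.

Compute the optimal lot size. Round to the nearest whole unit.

202 units

Holding cost per unit per year: H = 29% × $250 = $72.5000
Q* = √(2·D·S / H) = √(2·49,400·30 / 72.5) = √40,882.8 ≈ 202.19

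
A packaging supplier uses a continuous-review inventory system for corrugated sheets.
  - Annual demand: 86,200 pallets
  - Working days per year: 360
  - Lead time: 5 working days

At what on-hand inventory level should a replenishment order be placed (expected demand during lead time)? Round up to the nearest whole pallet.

1,198 pallets

Daily demand d = 86,200 / 360 = 239.444 pallets/day
Demand during lead time = 239.444 × 5 = 1,197.22
Reorder point = 1,197.22 → round up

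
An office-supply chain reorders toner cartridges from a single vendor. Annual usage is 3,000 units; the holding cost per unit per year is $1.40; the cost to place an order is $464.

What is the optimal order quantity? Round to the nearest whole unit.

EOQ = √(2DS/H) = √(2 × 3,000 × 464 / 1.4)
    = √(1,988,571.43) ≈ 1,410.17

1,410 units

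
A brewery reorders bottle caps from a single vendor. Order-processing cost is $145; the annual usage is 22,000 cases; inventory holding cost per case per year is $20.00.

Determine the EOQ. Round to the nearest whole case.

565 cases

EOQ = √(2DS/H) = √(2 × 22,000 × 145 / 20)
    = √(319,000.00) ≈ 564.80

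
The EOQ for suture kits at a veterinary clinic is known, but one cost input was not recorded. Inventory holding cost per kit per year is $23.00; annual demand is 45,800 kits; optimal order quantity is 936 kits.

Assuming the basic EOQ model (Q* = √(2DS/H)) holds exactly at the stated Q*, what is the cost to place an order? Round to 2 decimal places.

From Q* = √(2DS/H) ⇒ Q*² = 2DS/H.
S = Q²H / (2D) = 936² × 23 / (2 × 45,800) = 219.9804

$219.98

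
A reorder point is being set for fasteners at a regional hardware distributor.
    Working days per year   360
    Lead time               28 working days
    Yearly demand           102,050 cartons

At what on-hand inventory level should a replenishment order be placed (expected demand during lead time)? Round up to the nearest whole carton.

Daily demand d = 102,050 / 360 = 283.472 cartons/day
Demand during lead time = 283.472 × 28 = 7,937.22
Reorder point = 7,937.22 → round up

7,938 cartons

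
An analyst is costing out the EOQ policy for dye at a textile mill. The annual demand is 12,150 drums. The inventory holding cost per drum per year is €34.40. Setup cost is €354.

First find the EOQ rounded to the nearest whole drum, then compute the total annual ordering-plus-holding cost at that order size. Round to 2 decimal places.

EOQ = √(2DS/H) = √(2 × 12,150 × 354 / 34.4)
    = √(250,063.95) ≈ 500.06 → Q = 500 drums
Annual ordering cost = (D/Q)·S = (12,150/500) × 354 = €8,602.20
Annual holding cost  = (Q/2)·H = (500/2) × 34.4 = €8,600.00
Total = €8,602.20 + €8,600.00 = €17,202.20

€17,202.20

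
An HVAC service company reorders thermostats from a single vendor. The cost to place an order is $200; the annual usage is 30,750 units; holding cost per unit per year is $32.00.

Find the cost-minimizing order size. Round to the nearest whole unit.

2DS/H = 2·30,750·200/32 = 384,375.00
EOQ = √384,375.00 ≈ 619.98

620 units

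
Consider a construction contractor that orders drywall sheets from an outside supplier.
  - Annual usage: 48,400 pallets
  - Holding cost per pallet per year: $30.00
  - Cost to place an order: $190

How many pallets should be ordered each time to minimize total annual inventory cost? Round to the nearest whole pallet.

783 pallets

Optimal lot size Q* = (2 × 48,400 × $190 / $30)^½ ≈ 782.99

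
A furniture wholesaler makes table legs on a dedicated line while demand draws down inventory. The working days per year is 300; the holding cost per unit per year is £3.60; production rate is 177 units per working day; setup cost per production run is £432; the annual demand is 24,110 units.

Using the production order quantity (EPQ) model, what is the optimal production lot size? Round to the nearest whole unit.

Daily demand d = 24,110/300 = 80.367; p = 177; 1 − d/p = 0.54595
EPQ = √(2DS / (H(1 − d/p)))
    = √(2 × 24,110 × 432 / (3.6 × 0.54595)) ≈ 3,255.57

3,256 units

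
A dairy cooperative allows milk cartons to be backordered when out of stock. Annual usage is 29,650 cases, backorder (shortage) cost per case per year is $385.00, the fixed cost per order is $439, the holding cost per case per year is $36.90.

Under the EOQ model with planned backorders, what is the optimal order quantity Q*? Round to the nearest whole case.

Basic EOQ = √(2·29,650·439/36.9) = 839.936
Backorder adjustment √((H+b)/b) = √((36.9+385)/385) = 1.0468
Q* = 839.936 × 1.0468 ≈ 879.27

879 cases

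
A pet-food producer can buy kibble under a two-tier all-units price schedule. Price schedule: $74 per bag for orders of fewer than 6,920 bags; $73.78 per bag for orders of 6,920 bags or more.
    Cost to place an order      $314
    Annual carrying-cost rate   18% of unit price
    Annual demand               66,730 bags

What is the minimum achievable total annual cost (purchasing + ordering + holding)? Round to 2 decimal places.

$4,961,646.12

H₁ = 18%×$74 = $13.3200;  H₂ = 18%×$73.78 = $13.2804
EOQ₁ = √(2×66,730×314/13.3200) = 1,773.73  (< 6,920, feasible at tier 1)
EOQ₂ = √(2×66,730×314/13.2804) = 1,776.38  (< 6,920 → use Q = 6,920 at tier-2 price)
TC(tier 1 (EOQ₁), Q≈1,773.7) = $4,961,646.12
TC(tier 2, Q≈6,920.0) = $4,972,317.51
Minimum at tier 1 (EOQ₁): $4,961,646.12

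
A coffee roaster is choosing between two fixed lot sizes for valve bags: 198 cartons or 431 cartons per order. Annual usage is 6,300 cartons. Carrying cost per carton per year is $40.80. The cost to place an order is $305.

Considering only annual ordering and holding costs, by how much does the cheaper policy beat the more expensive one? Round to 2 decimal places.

$493.11

For each Q, cost = (D/Q)·S + (Q/2)·H.
TC(198) = (6,300/198)×305 + (198/2)×40.8 = $13,743.75
TC(431) = (6,300/431)×305 + (431/2)×40.8 = $13,250.64
Cheaper: Q = 431.  Difference = $493.11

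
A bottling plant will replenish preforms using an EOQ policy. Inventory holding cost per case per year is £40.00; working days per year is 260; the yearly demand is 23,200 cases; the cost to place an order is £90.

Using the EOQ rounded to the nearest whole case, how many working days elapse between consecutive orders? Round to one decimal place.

3.6 days

2DS/H = 2·23,200·90/40 = 104,400.00
EOQ = √104,400.00 ≈ 323.11 → Q = 323 cases
T = Q/D × 260 days = 323/23,200 × 260 = 3.620 days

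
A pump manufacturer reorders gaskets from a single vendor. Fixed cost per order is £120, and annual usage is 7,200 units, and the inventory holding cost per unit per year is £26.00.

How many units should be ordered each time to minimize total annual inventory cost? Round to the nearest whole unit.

Optimal lot size Q* = (2 × 7,200 × £120 / £26)^½ ≈ 257.80

258 units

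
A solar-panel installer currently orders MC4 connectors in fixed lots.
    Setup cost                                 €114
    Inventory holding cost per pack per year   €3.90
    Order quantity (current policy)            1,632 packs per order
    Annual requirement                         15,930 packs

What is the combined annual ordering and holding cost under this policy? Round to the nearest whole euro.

Ordering: D/Q × S = 15,930/1,632 × €114 = €1,112.76
Holding:  Q/2 × H = 1,632/2 × €3.9 = €3,182.40
Total = €1,112.76 + €3,182.40 = €4,295.16

€4,295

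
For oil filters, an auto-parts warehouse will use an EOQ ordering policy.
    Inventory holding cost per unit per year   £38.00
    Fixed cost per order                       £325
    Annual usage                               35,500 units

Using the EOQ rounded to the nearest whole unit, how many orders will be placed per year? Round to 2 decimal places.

45.57 orders per year

Q* = √(2·D·S / H) = √(2·35,500·325 / 38) = √607,236.8 ≈ 779.25 → Q = 779
N = D/Q = 35,500/779 ≈ 45.571 orders/yr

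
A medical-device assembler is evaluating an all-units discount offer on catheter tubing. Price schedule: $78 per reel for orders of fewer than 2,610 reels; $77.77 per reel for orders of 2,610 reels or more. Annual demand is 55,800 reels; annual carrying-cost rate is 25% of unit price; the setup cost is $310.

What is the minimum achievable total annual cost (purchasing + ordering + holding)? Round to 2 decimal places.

H₁ = 25%×$78 = $19.5000;  H₂ = 25%×$77.77 = $19.4425
EOQ₁ = √(2×55,800×310/19.5000) = 1,331.97  (< 2,610, feasible at tier 1)
EOQ₂ = √(2×55,800×310/19.4425) = 1,333.94  (< 2,610 → use Q = 2,610 at tier-2 price)
TC(tier 1 (EOQ₁), Q≈1,332.0) = $4,378,373.49
TC(tier 2, Q≈2,610.0) = $4,371,566.05
Minimum at tier 2: $4,371,566.05

$4,371,566.05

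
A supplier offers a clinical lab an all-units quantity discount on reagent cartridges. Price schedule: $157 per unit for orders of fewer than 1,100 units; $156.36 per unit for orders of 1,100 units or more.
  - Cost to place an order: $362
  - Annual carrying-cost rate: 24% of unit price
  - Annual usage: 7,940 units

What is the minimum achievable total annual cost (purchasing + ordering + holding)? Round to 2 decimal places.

$1,261,297.53

H₁ = 24%×$157 = $37.6800;  H₂ = 24%×$156.36 = $37.5264
EOQ₁ = √(2×7,940×362/37.6800) = 390.59  (< 1,100, feasible at tier 1)
EOQ₂ = √(2×7,940×362/37.5264) = 391.39  (< 1,100 → use Q = 1,100 at tier-2 price)
TC(tier 1 (EOQ₁), Q≈390.6) = $1,261,297.53
TC(tier 2, Q≈1,100.0) = $1,264,750.90
Minimum at tier 1 (EOQ₁): $1,261,297.53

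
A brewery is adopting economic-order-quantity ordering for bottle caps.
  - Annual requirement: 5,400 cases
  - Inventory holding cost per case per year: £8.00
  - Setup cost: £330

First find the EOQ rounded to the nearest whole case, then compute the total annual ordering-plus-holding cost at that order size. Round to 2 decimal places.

EOQ = √(2DS/H) = √(2 × 5,400 × 330 / 8)
    = √(445,500.00) ≈ 667.46 → Q = 667 cases
Orders/yr = 5,400/667 = 8.096; ordering cost = 8.096 × £330 = £2,671.66
Average inventory = 667/2 = 333.5; holding cost = 333.5 × £8 = £2,668.00
Total = £2,671.66 + £2,668.00 = £5,339.66

£5,339.66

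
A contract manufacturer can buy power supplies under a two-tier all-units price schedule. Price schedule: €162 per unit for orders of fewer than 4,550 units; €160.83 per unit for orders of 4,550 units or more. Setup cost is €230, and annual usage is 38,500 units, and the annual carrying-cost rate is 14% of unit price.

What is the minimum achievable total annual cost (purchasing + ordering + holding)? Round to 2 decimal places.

H₁ = 14%×€162 = €22.6800;  H₂ = 14%×€160.83 = €22.5162
EOQ₁ = √(2×38,500×230/22.6800) = 883.67  (< 4,550, feasible at tier 1)
EOQ₂ = √(2×38,500×230/22.5162) = 886.87  (< 4,550 → use Q = 4,550 at tier-2 price)
TC(tier 1 (EOQ₁), Q≈883.7) = €6,257,041.53
TC(tier 2, Q≈4,550.0) = €6,245,125.51
Minimum at tier 2: €6,245,125.51

€6,245,125.51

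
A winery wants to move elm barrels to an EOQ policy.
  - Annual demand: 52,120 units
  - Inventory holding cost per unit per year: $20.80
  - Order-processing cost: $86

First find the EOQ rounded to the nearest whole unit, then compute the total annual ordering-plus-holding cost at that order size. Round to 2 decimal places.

2DS/H = 2·52,120·86/20.8 = 430,992.31
EOQ = √430,992.31 ≈ 656.50 → Q = 657 units
Ordering: D/Q × S = 52,120/657 × $86 = $6,822.40
Holding:  Q/2 × H = 657/2 × $20.8 = $6,832.80
Total = $6,822.40 + $6,832.80 = $13,655.20

$13,655.20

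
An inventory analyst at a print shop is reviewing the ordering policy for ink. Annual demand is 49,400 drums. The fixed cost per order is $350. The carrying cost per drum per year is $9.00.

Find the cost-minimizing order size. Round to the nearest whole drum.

1,960 drums

Q* = √(2·D·S / H) = √(2·49,400·350 / 9) = √3,842,222.2 ≈ 1,960.16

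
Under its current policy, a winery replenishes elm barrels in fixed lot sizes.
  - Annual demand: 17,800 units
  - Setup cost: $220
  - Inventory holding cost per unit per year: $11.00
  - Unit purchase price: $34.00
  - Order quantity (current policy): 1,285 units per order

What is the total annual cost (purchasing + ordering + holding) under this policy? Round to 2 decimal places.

$615,314.97

Annual ordering cost = (D/Q)·S = (17,800/1,285) × 220 = $3,047.47
Annual holding cost  = (Q/2)·H = (1,285/2) × 11 = $7,067.50
Purchase cost = D·C = 17,800 × 34 = $605,200.00
Total = $3,047.47 + $7,067.50 + $605,200.00 = $615,314.97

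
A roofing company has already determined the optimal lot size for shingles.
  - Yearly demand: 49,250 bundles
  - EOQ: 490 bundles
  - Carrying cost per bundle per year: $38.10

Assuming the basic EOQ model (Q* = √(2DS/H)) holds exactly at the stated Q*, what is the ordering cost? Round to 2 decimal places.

$92.87

Since Q* = (2DS/H)^½, squaring gives Q*²·H = 2DS.
S = Q²H / (2D) = 490² × 38.1 / (2 × 49,250) = 92.8712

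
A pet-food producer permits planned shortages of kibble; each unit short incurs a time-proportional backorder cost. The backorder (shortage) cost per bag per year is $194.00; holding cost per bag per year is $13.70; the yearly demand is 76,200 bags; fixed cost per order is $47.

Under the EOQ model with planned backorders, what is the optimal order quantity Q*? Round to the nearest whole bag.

748 bags

Q* = √(2DS/H) · √((H + b)/b)
   = √(2 × 76,200 × 47 / 13.7) · √((13.7 + 194) / 194)
   = 723.071 × 1.0347 ≈ 748.17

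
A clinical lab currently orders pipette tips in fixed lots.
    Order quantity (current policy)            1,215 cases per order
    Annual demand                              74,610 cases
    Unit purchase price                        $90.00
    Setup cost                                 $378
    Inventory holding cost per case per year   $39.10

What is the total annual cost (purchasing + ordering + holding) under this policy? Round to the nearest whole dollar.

Annual ordering cost = (D/Q)·S = (74,610/1,215) × 378 = $23,212.00
Annual holding cost  = (Q/2)·H = (1,215/2) × 39.1 = $23,753.25
Purchase cost = D·C = 74,610 × 90 = $6,714,900.00
Total = $23,212.00 + $23,753.25 + $6,714,900.00 = $6,761,865.25

$6,761,865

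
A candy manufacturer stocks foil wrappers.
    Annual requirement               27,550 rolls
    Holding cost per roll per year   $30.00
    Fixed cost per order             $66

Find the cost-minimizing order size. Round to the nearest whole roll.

348 rolls

EOQ = √(2DS/H) = √(2 × 27,550 × 66 / 30)
    = √(121,220.00) ≈ 348.17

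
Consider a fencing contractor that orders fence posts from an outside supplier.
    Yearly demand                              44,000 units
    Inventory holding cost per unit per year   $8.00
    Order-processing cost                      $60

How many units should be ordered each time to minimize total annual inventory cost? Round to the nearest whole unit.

2DS/H = 2·44,000·60/8 = 660,000.00
EOQ = √660,000.00 ≈ 812.40

812 units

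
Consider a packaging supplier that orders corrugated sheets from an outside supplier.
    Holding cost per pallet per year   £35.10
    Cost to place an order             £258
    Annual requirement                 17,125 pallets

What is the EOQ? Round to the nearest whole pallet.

Optimal lot size Q* = (2 × 17,125 × £258 / £35.1)^½ ≈ 501.75

502 pallets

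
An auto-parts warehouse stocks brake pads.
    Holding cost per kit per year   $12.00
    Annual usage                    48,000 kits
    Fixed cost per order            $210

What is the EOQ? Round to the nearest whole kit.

Q* = √(2·D·S / H) = √(2·48,000·210 / 12) = √1,680,000.0 ≈ 1,296.15

1,296 kits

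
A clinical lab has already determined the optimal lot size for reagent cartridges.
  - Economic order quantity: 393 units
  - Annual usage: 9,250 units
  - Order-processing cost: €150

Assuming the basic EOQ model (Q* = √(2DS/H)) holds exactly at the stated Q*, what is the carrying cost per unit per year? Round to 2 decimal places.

€17.97

From Q* = √(2DS/H) ⇒ Q*² = 2DS/H.
H = 2DS / Q² = 2 × 9,250 × 150 / 393² = 17.9671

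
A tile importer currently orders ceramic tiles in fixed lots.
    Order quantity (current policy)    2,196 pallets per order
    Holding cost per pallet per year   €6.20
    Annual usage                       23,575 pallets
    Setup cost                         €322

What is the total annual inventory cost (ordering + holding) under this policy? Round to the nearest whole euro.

Orders/yr = 23,575/2,196 = 10.735; ordering cost = 10.735 × €322 = €3,456.81
Average inventory = 2,196/2 = 1098; holding cost = 1098 × €6.2 = €6,807.60
Total = €3,456.81 + €6,807.60 = €10,264.41

€10,264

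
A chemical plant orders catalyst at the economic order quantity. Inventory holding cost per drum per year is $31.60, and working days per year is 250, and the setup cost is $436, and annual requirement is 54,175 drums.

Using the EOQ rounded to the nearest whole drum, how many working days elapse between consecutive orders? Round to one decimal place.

5.6 days

Q* = √(2·D·S / H) = √(2·54,175·436 / 31.6) = √1,494,955.7 ≈ 1,222.68 → Q = 1,223 drums
Cycle time = (working days × Q)/D = (250 × 1,223) / 54,175 = 5.644 days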